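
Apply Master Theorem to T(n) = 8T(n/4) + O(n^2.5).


a=8, b=4, c=2.5. log_4(8)=1.5 < c=2.5. Case 3: O(n^c) = O(n^2.500)
Complexity: O(n^2.500)


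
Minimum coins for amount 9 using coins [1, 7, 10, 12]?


dp[0]=0; dp[i]=1+min(dp[i-c] for c in coins)
...dp[4]=4, dp[5]=5, dp[6]=6, dp[7]=1, dp[8]=2, dp[9]=3
Minimum coins for 9 = 3


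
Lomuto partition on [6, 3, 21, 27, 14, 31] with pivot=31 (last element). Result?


Elements <= 31 go left of pivot.
Result: [6, 3, 21, 27, 14, 31], pivot at index 5


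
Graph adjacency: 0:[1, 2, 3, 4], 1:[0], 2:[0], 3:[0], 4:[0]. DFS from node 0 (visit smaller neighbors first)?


DFS stack-based: start with [0]
Visit order: [0, 1, 2, 3, 4]


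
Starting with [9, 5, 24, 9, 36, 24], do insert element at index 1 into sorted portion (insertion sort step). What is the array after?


After one pass: [5, 9, 24, 9, 36, 24]


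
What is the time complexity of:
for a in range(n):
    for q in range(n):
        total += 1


Per nesting level: O(n) * O(n) = O(n^2)
Complexity: O(n^2)


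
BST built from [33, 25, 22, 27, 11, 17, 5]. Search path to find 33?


BST root = 33
Search for 33: compare at each node
Path: [33]


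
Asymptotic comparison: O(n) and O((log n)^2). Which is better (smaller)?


polylogarithmic grows slower than linear
O((log n)^2) is asymptotically smaller; O(n) grows faster


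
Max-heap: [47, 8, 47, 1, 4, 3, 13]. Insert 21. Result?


Append 21: [47, 8, 47, 1, 4, 3, 13, 21]
Bubble up: swap idx 7(21) with idx 3(1); swap idx 3(21) with idx 1(8)
Result: [47, 21, 47, 8, 4, 3, 13, 1]


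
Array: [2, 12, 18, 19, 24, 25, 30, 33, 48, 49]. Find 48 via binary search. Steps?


Search for 48:
[0,9] mid=4 arr[4]=24
[5,9] mid=7 arr[7]=33
[8,9] mid=8 arr[8]=48
Total: 3 comparisons


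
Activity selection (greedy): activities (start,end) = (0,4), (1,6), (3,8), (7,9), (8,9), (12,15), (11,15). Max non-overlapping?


Greedy: pick earliest-ending, then skip overlaps.
Selected (3 activities): [(0, 4), (7, 9), (12, 15)]


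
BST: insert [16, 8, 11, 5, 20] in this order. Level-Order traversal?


Root = 16; build tree by BST insertion.
Level-Order traversal: [16, 8, 20, 5, 11]


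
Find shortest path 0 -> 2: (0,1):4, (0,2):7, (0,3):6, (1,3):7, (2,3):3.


Dijkstra from 0:
Distances: {0: 0, 1: 4, 2: 7, 3: 6}
Shortest distance to 2 = 7, path = [0, 2]


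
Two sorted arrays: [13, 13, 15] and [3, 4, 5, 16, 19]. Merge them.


Compare heads, take smaller each step.
Merged: [3, 4, 5, 13, 13, 15, 16, 19]


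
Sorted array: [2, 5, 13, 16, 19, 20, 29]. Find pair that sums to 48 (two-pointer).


Two pointers: lo=0, hi=6
Found pair: (19, 29) summing to 48


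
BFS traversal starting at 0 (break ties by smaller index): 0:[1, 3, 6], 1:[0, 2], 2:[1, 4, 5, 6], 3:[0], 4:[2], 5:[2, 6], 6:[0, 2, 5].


BFS queue: start with [0]
Visit order: [0, 1, 3, 6, 2, 5, 4]


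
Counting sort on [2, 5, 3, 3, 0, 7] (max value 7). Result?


Count array: [1, 0, 1, 2, 0, 1, 0, 1]
Reconstruct: [0, 2, 3, 3, 5, 7]


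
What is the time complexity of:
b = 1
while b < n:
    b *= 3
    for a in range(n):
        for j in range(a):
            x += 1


Per nesting level: O(log n) * O(n) * O(n) [triangular over a] = O(n^2 log n)
Complexity: O(n^2 log n)


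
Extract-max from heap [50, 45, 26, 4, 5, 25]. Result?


Max = 50
Replace root with last, heapify down
Resulting heap: [45, 25, 26, 4, 5]


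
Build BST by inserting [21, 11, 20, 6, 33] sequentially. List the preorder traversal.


Root = 21; build tree by BST insertion.
Preorder traversal: [21, 11, 6, 20, 33]


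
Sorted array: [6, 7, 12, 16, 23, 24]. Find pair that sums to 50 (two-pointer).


Two pointers: lo=0, hi=5
No pair sums to 50


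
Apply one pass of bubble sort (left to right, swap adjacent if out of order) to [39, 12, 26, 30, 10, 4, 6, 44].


After one pass: [12, 26, 30, 10, 4, 6, 39, 44]


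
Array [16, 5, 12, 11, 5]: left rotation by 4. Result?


Left rotate by 4: [5, 16, 5, 12, 11]


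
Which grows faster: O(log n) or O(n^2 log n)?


logarithmic grows slower than n^2 log n
O(log n) is asymptotically smaller; O(n^2 log n) grows faster


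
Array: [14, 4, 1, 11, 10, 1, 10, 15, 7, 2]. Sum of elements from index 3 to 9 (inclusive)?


Prefix sums: [0, 14, 18, 19, 30, 40, 41, 51, 66, 73, 75]
Sum[3..9] = prefix[10] - prefix[3] = 75 - 19 = 56


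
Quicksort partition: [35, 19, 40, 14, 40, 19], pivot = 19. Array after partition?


Elements <= 19 go left of pivot.
Result: [19, 14, 19, 35, 40, 40], pivot at index 2


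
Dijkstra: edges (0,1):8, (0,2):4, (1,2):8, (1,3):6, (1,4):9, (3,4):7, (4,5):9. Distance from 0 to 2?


Dijkstra from 0:
Distances: {0: 0, 1: 8, 2: 4, 3: 14, 4: 17, 5: 26}
Shortest distance to 2 = 4, path = [0, 2]


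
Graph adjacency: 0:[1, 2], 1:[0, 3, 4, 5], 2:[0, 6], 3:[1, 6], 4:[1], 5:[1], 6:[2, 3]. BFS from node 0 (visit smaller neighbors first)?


BFS queue: start with [0]
Visit order: [0, 1, 2, 3, 4, 5, 6]


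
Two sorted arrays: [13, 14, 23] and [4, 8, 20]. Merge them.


Compare heads, take smaller each step.
Merged: [4, 8, 13, 14, 20, 23]


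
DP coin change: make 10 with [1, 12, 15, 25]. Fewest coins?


dp[0]=0; dp[i]=1+min(dp[i-c] for c in coins)
...dp[5]=5, dp[6]=6, dp[7]=7, dp[8]=8, dp[9]=9, dp[10]=10
Minimum coins for 10 = 10


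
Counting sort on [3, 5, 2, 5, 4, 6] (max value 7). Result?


Count array: [0, 0, 1, 1, 1, 2, 1, 0]
Reconstruct: [2, 3, 4, 5, 5, 6]


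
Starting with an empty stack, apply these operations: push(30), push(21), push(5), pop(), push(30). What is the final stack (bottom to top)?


push(30) -> [30]
push(21) -> [30, 21]
push(5) -> [30, 21, 5]
pop() returns 5 -> [30, 21]
push(30) -> [30, 21, 30]
Final stack (bottom to top): [30, 21, 30]


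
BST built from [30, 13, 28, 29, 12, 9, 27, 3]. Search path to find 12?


BST root = 30
Search for 12: compare at each node
Path: [30, 13, 12]


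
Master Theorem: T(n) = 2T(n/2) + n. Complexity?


a=2, b=2, c=1. log_2(2)=1 = c=1. Case 2: O(n^c log n) = O(n log n)
Complexity: O(n log n)


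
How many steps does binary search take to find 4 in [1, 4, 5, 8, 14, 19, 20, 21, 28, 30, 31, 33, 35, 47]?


Search for 4:
[0,13] mid=6 arr[6]=20
[0,5] mid=2 arr[2]=5
[0,1] mid=0 arr[0]=1
[1,1] mid=1 arr[1]=4
Total: 4 comparisons


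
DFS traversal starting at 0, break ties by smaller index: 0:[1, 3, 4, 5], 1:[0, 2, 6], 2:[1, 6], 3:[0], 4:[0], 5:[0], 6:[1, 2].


DFS stack-based: start with [0]
Visit order: [0, 1, 2, 6, 3, 4, 5]


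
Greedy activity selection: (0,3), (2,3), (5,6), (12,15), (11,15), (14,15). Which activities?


Greedy: pick earliest-ending, then skip overlaps.
Selected (3 activities): [(0, 3), (5, 6), (12, 15)]


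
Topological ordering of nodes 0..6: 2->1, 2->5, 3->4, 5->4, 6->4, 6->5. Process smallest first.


Kahn's algorithm, process smallest node first
Order: [0, 2, 1, 3, 6, 5, 4]


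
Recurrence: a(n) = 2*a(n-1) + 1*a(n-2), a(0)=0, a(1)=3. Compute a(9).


Build bottom-up:
...a(7)=507, a(8)=1224, a(9)=2*1224+1*507=2955


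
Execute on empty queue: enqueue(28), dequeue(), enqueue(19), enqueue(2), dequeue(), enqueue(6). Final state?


enqueue(28) -> [28]
dequeue() returns 28 -> []
enqueue(19) -> [19]
enqueue(2) -> [19, 2]
dequeue() returns 19 -> [2]
enqueue(6) -> [2, 6]
Final queue (front to back): [2, 6]


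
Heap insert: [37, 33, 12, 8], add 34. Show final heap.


Append 34: [37, 33, 12, 8, 34]
Bubble up: swap idx 4(34) with idx 1(33)
Result: [37, 34, 12, 8, 33]


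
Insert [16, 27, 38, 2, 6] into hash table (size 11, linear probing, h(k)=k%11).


Insertions: 16->slot 5; 27->slot 6; 38->slot 7; 2->slot 2; 6->slot 8
Table: [None, None, 2, None, None, 16, 27, 38, 6, None, None]


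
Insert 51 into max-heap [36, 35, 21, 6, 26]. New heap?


Append 51: [36, 35, 21, 6, 26, 51]
Bubble up: swap idx 5(51) with idx 2(21); swap idx 2(51) with idx 0(36)
Result: [51, 35, 36, 6, 26, 21]


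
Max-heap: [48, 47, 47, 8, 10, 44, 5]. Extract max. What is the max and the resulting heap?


Max = 48
Replace root with last, heapify down
Resulting heap: [47, 10, 47, 8, 5, 44]


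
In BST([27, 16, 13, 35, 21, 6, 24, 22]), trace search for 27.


BST root = 27
Search for 27: compare at each node
Path: [27]


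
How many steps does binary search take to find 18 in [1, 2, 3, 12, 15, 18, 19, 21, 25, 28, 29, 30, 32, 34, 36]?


Search for 18:
[0,14] mid=7 arr[7]=21
[0,6] mid=3 arr[3]=12
[4,6] mid=5 arr[5]=18
Total: 3 comparisons


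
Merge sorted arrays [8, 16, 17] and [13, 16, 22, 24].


Compare heads, take smaller each step.
Merged: [8, 13, 16, 16, 17, 22, 24]


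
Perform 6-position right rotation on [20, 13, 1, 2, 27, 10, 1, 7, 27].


Right rotate by 6: [2, 27, 10, 1, 7, 27, 20, 13, 1]


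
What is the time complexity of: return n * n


Analysis: constant-time operation, no loop
Complexity: O(1)


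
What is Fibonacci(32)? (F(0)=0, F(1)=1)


F(n)=F(n-1)+F(n-2)
...F(30)=832040, F(31)=1346269, F(32)=2178309


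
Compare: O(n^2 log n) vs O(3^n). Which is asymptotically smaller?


n^2 log n grows slower than exponential (base 3)
O(n^2 log n) is asymptotically smaller; O(3^n) grows faster


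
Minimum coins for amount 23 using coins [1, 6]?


dp[0]=0; dp[i]=1+min(dp[i-c] for c in coins)
...dp[18]=3, dp[19]=4, dp[20]=5, dp[21]=6, dp[22]=7, dp[23]=8
Minimum coins for 23 = 8


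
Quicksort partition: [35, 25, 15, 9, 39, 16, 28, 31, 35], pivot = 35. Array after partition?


Elements <= 35 go left of pivot.
Result: [35, 25, 15, 9, 16, 28, 31, 35, 39], pivot at index 7


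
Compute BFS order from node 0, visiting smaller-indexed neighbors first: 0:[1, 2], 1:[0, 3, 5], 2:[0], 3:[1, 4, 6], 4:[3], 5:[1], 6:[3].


BFS queue: start with [0]
Visit order: [0, 1, 2, 3, 5, 4, 6]


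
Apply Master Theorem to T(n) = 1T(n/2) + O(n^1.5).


a=1, b=2, c=1.5. log_2(1)=0 < c=1.5. Case 3: O(n^c) = O(n^1.500)
Complexity: O(n^1.500)


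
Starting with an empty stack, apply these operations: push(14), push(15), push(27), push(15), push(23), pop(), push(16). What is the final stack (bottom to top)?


push(14) -> [14]
push(15) -> [14, 15]
push(27) -> [14, 15, 27]
push(15) -> [14, 15, 27, 15]
push(23) -> [14, 15, 27, 15, 23]
pop() returns 23 -> [14, 15, 27, 15]
push(16) -> [14, 15, 27, 15, 16]
Final stack (bottom to top): [14, 15, 27, 15, 16]


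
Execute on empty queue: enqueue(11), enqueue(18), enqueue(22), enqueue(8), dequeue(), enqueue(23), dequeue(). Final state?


enqueue(11) -> [11]
enqueue(18) -> [11, 18]
enqueue(22) -> [11, 18, 22]
enqueue(8) -> [11, 18, 22, 8]
dequeue() returns 11 -> [18, 22, 8]
enqueue(23) -> [18, 22, 8, 23]
dequeue() returns 18 -> [22, 8, 23]
Final queue (front to back): [22, 8, 23]


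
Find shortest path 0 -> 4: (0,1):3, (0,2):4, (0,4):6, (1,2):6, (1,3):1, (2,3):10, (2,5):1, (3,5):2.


Dijkstra from 0:
Distances: {0: 0, 1: 3, 2: 4, 3: 4, 4: 6, 5: 5}
Shortest distance to 4 = 6, path = [0, 4]


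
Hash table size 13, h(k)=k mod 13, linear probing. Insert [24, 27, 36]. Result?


Insertions: 24->slot 11; 27->slot 1; 36->slot 10
Table: [None, 27, None, None, None, None, None, None, None, None, 36, 24, None]


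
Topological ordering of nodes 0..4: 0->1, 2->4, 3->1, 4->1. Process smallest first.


Kahn's algorithm, process smallest node first
Order: [0, 2, 3, 4, 1]


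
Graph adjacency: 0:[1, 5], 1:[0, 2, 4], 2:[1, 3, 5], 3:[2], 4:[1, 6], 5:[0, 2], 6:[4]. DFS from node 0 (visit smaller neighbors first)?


DFS stack-based: start with [0]
Visit order: [0, 1, 2, 3, 5, 4, 6]


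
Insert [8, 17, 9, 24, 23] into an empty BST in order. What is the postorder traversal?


Root = 8; build tree by BST insertion.
Postorder traversal: [9, 23, 24, 17, 8]


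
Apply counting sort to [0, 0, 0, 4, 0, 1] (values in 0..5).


Count array: [4, 1, 0, 0, 1, 0]
Reconstruct: [0, 0, 0, 0, 1, 4]


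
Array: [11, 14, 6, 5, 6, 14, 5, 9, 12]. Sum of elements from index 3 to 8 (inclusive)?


Prefix sums: [0, 11, 25, 31, 36, 42, 56, 61, 70, 82]
Sum[3..8] = prefix[9] - prefix[3] = 82 - 31 = 51


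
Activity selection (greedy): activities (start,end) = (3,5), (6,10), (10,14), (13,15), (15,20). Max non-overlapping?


Greedy: pick earliest-ending, then skip overlaps.
Selected (4 activities): [(3, 5), (6, 10), (10, 14), (15, 20)]


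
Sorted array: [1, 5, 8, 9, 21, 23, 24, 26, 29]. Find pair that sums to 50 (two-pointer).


Two pointers: lo=0, hi=8
Found pair: (21, 29) summing to 50


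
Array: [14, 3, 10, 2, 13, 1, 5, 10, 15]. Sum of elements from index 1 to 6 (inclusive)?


Prefix sums: [0, 14, 17, 27, 29, 42, 43, 48, 58, 73]
Sum[1..6] = prefix[7] - prefix[1] = 48 - 14 = 34


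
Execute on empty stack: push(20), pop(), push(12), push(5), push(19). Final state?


push(20) -> [20]
pop() returns 20 -> []
push(12) -> [12]
push(5) -> [12, 5]
push(19) -> [12, 5, 19]
Final stack (bottom to top): [12, 5, 19]


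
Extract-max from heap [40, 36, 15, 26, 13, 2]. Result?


Max = 40
Replace root with last, heapify down
Resulting heap: [36, 26, 15, 2, 13]


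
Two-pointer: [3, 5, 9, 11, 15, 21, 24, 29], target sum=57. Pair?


Two pointers: lo=0, hi=7
No pair sums to 57


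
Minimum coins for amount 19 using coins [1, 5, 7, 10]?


dp[0]=0; dp[i]=1+min(dp[i-c] for c in coins)
...dp[14]=2, dp[15]=2, dp[16]=3, dp[17]=2, dp[18]=3, dp[19]=3
Minimum coins for 19 = 3


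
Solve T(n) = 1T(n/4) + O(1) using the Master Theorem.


a=1, b=4, c=0. log_4(1)=0 = c=0. Case 2: O(n^c log n) = O(log n)
Complexity: O(log n)


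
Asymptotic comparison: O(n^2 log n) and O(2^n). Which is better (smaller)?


n^2 log n grows slower than exponential
O(n^2 log n) is asymptotically smaller; O(2^n) grows faster


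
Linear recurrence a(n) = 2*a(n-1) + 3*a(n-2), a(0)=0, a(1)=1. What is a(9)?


Build bottom-up:
...a(7)=547, a(8)=1640, a(9)=2*1640+3*547=4921


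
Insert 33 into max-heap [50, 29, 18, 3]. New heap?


Append 33: [50, 29, 18, 3, 33]
Bubble up: swap idx 4(33) with idx 1(29)
Result: [50, 33, 18, 3, 29]


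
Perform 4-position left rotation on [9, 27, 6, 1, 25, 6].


Left rotate by 4: [25, 6, 9, 27, 6, 1]


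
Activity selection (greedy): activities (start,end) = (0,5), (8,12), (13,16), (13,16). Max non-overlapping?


Greedy: pick earliest-ending, then skip overlaps.
Selected (3 activities): [(0, 5), (8, 12), (13, 16)]


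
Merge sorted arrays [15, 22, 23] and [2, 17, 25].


Compare heads, take smaller each step.
Merged: [2, 15, 17, 22, 23, 25]


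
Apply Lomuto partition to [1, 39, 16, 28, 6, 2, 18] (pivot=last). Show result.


Elements <= 18 go left of pivot.
Result: [1, 16, 6, 2, 18, 28, 39], pivot at index 4


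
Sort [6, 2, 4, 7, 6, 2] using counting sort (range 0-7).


Count array: [0, 0, 2, 0, 1, 0, 2, 1]
Reconstruct: [2, 2, 4, 6, 6, 7]


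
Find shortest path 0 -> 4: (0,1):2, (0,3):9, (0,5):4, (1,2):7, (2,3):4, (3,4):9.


Dijkstra from 0:
Distances: {0: 0, 1: 2, 2: 9, 3: 9, 4: 18, 5: 4}
Shortest distance to 4 = 18, path = [0, 3, 4]


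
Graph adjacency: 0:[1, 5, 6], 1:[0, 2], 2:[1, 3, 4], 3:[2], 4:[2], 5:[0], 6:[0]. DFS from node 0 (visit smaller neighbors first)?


DFS stack-based: start with [0]
Visit order: [0, 1, 2, 3, 4, 5, 6]


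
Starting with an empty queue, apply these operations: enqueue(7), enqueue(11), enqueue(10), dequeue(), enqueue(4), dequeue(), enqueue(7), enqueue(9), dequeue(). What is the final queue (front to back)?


enqueue(7) -> [7]
enqueue(11) -> [7, 11]
enqueue(10) -> [7, 11, 10]
dequeue() returns 7 -> [11, 10]
enqueue(4) -> [11, 10, 4]
dequeue() returns 11 -> [10, 4]
enqueue(7) -> [10, 4, 7]
enqueue(9) -> [10, 4, 7, 9]
dequeue() returns 10 -> [4, 7, 9]
Final queue (front to back): [4, 7, 9]


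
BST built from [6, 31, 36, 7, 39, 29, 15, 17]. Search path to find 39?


BST root = 6
Search for 39: compare at each node
Path: [6, 31, 36, 39]


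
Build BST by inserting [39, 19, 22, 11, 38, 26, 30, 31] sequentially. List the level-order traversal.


Root = 39; build tree by BST insertion.
Level-Order traversal: [39, 19, 11, 22, 38, 26, 30, 31]


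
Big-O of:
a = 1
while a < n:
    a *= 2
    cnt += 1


Per nesting level: O(log n) = O(log n)
Complexity: O(log n)


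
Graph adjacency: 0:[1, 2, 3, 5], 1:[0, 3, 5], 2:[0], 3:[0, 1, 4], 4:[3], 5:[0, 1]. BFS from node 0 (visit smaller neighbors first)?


BFS queue: start with [0]
Visit order: [0, 1, 2, 3, 5, 4]


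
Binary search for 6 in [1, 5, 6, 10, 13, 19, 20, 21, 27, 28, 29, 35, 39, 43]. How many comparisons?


Search for 6:
[0,13] mid=6 arr[6]=20
[0,5] mid=2 arr[2]=6
Total: 2 comparisons


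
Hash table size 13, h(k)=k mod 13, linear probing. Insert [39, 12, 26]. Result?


Insertions: 39->slot 0; 12->slot 12; 26->slot 1
Table: [39, 26, None, None, None, None, None, None, None, None, None, None, 12]


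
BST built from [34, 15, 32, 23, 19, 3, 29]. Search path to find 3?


BST root = 34
Search for 3: compare at each node
Path: [34, 15, 3]


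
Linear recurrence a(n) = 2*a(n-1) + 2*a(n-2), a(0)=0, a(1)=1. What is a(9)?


Build bottom-up:
...a(7)=328, a(8)=896, a(9)=2*896+2*328=2448


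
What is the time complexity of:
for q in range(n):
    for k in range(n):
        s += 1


Per nesting level: O(n) * O(n) = O(n^2)
Complexity: O(n^2)


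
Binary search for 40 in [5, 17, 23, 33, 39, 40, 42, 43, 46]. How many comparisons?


Search for 40:
[0,8] mid=4 arr[4]=39
[5,8] mid=6 arr[6]=42
[5,5] mid=5 arr[5]=40
Total: 3 comparisons


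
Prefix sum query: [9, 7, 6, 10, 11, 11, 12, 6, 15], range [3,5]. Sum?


Prefix sums: [0, 9, 16, 22, 32, 43, 54, 66, 72, 87]
Sum[3..5] = prefix[6] - prefix[3] = 54 - 22 = 32


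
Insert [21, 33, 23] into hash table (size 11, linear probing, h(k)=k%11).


Insertions: 21->slot 10; 33->slot 0; 23->slot 1
Table: [33, 23, None, None, None, None, None, None, None, None, 21]


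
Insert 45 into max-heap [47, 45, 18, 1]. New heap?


Append 45: [47, 45, 18, 1, 45]
Bubble up: no swaps needed
Result: [47, 45, 18, 1, 45]


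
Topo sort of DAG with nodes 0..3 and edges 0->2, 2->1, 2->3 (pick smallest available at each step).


Kahn's algorithm, process smallest node first
Order: [0, 2, 1, 3]


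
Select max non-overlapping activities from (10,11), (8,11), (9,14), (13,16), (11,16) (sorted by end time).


Greedy: pick earliest-ending, then skip overlaps.
Selected (2 activities): [(10, 11), (13, 16)]


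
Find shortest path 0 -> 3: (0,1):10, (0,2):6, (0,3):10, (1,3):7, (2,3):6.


Dijkstra from 0:
Distances: {0: 0, 1: 10, 2: 6, 3: 10}
Shortest distance to 3 = 10, path = [0, 3]


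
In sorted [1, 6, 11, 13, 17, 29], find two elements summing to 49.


Two pointers: lo=0, hi=5
No pair sums to 49


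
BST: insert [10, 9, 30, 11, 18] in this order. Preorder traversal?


Root = 10; build tree by BST insertion.
Preorder traversal: [10, 9, 30, 11, 18]


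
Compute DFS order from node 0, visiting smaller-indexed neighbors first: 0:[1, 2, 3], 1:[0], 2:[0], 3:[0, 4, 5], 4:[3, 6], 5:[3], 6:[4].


DFS stack-based: start with [0]
Visit order: [0, 1, 2, 3, 4, 6, 5]


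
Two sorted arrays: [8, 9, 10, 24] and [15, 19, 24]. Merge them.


Compare heads, take smaller each step.
Merged: [8, 9, 10, 15, 19, 24, 24]


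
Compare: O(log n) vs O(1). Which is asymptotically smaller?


constant grows slower than logarithmic
O(1) is asymptotically smaller; O(log n) grows faster


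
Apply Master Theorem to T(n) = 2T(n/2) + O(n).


a=2, b=2, c=1. log_2(2)=1 = c=1. Case 2: O(n^c log n) = O(n log n)
Complexity: O(n log n)


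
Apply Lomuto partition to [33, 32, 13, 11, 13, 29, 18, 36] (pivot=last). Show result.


Elements <= 36 go left of pivot.
Result: [33, 32, 13, 11, 13, 29, 18, 36], pivot at index 7


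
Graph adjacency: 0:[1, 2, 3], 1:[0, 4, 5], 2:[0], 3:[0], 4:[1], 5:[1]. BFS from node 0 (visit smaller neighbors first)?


BFS queue: start with [0]
Visit order: [0, 1, 2, 3, 4, 5]


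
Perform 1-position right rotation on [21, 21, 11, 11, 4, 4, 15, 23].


Right rotate by 1: [23, 21, 21, 11, 11, 4, 4, 15]


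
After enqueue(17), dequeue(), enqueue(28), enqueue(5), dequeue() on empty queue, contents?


enqueue(17) -> [17]
dequeue() returns 17 -> []
enqueue(28) -> [28]
enqueue(5) -> [28, 5]
dequeue() returns 28 -> [5]
Final queue (front to back): [5]


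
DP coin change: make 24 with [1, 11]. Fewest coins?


dp[0]=0; dp[i]=1+min(dp[i-c] for c in coins)
...dp[19]=9, dp[20]=10, dp[21]=11, dp[22]=2, dp[23]=3, dp[24]=4
Minimum coins for 24 = 4


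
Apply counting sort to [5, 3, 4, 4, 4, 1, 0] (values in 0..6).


Count array: [1, 1, 0, 1, 3, 1, 0]
Reconstruct: [0, 1, 3, 4, 4, 4, 5]


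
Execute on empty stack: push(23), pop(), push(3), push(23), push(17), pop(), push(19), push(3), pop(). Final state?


push(23) -> [23]
pop() returns 23 -> []
push(3) -> [3]
push(23) -> [3, 23]
push(17) -> [3, 23, 17]
pop() returns 17 -> [3, 23]
push(19) -> [3, 23, 19]
push(3) -> [3, 23, 19, 3]
pop() returns 3 -> [3, 23, 19]
Final stack (bottom to top): [3, 23, 19]


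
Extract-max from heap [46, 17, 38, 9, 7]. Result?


Max = 46
Replace root with last, heapify down
Resulting heap: [38, 17, 7, 9]


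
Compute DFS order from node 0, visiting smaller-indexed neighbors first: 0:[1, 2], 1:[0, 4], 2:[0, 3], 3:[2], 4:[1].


DFS stack-based: start with [0]
Visit order: [0, 1, 4, 2, 3]


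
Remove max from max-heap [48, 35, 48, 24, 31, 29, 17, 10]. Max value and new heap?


Max = 48
Replace root with last, heapify down
Resulting heap: [48, 35, 29, 24, 31, 10, 17]


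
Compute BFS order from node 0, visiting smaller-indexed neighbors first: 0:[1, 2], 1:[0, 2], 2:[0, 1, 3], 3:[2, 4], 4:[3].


BFS queue: start with [0]
Visit order: [0, 1, 2, 3, 4]


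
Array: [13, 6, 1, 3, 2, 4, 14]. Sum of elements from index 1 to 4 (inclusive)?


Prefix sums: [0, 13, 19, 20, 23, 25, 29, 43]
Sum[1..4] = prefix[5] - prefix[1] = 25 - 13 = 12


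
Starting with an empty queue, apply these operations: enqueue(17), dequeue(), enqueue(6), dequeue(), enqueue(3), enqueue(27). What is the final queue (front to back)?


enqueue(17) -> [17]
dequeue() returns 17 -> []
enqueue(6) -> [6]
dequeue() returns 6 -> []
enqueue(3) -> [3]
enqueue(27) -> [3, 27]
Final queue (front to back): [3, 27]


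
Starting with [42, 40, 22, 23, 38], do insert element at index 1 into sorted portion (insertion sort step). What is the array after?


After one pass: [40, 42, 22, 23, 38]


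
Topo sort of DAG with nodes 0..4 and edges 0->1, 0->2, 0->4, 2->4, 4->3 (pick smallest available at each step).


Kahn's algorithm, process smallest node first
Order: [0, 1, 2, 4, 3]


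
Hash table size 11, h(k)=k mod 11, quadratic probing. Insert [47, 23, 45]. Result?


Insertions: 47->slot 3; 23->slot 1; 45->slot 2
Table: [None, 23, 45, 47, None, None, None, None, None, None, None]


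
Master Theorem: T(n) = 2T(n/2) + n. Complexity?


a=2, b=2, c=1. log_2(2)=1 = c=1. Case 2: O(n^c log n) = O(n log n)
Complexity: O(n log n)


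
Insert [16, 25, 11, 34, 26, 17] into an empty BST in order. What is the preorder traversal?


Root = 16; build tree by BST insertion.
Preorder traversal: [16, 11, 25, 17, 34, 26]


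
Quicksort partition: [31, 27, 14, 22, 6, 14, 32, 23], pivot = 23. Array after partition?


Elements <= 23 go left of pivot.
Result: [14, 22, 6, 14, 23, 27, 32, 31], pivot at index 4


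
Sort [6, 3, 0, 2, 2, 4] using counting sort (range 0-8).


Count array: [1, 0, 2, 1, 1, 0, 1, 0, 0]
Reconstruct: [0, 2, 2, 3, 4, 6]


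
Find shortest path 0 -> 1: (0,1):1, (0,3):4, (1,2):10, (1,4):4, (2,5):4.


Dijkstra from 0:
Distances: {0: 0, 1: 1, 2: 11, 3: 4, 4: 5, 5: 15}
Shortest distance to 1 = 1, path = [0, 1]


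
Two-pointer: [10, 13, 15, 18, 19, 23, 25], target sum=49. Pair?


Two pointers: lo=0, hi=6
No pair sums to 49


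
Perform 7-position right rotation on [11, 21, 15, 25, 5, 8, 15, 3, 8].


Right rotate by 7: [15, 25, 5, 8, 15, 3, 8, 11, 21]


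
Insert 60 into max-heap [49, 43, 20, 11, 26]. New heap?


Append 60: [49, 43, 20, 11, 26, 60]
Bubble up: swap idx 5(60) with idx 2(20); swap idx 2(60) with idx 0(49)
Result: [60, 43, 49, 11, 26, 20]


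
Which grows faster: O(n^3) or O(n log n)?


linearithmic grows slower than cubic
O(n log n) is asymptotically smaller; O(n^3) grows faster


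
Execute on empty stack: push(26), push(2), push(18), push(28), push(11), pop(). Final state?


push(26) -> [26]
push(2) -> [26, 2]
push(18) -> [26, 2, 18]
push(28) -> [26, 2, 18, 28]
push(11) -> [26, 2, 18, 28, 11]
pop() returns 11 -> [26, 2, 18, 28]
Final stack (bottom to top): [26, 2, 18, 28]


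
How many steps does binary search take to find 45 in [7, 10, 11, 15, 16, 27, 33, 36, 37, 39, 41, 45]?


Search for 45:
[0,11] mid=5 arr[5]=27
[6,11] mid=8 arr[8]=37
[9,11] mid=10 arr[10]=41
[11,11] mid=11 arr[11]=45
Total: 4 comparisons


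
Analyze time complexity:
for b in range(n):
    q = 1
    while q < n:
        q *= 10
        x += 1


Per nesting level: O(n) * O(log n) = O(n log n)
Complexity: O(n log n)


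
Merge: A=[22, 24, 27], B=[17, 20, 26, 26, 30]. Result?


Compare heads, take smaller each step.
Merged: [17, 20, 22, 24, 26, 26, 27, 30]


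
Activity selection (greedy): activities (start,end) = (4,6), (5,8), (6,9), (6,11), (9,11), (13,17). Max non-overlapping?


Greedy: pick earliest-ending, then skip overlaps.
Selected (4 activities): [(4, 6), (6, 9), (9, 11), (13, 17)]


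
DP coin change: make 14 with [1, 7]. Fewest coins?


dp[0]=0; dp[i]=1+min(dp[i-c] for c in coins)
...dp[9]=3, dp[10]=4, dp[11]=5, dp[12]=6, dp[13]=7, dp[14]=2
Minimum coins for 14 = 2


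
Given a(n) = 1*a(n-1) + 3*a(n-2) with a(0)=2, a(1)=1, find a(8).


Build bottom-up:
...a(6)=154, a(7)=337, a(8)=1*337+3*154=799


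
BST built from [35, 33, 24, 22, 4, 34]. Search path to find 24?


BST root = 35
Search for 24: compare at each node
Path: [35, 33, 24]


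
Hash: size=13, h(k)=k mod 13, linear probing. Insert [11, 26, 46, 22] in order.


Insertions: 11->slot 11; 26->slot 0; 46->slot 7; 22->slot 9
Table: [26, None, None, None, None, None, None, 46, None, 22, None, 11, None]


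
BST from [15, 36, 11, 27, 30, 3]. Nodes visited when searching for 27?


BST root = 15
Search for 27: compare at each node
Path: [15, 36, 27]


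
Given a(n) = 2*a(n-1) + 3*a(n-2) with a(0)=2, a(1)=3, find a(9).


Build bottom-up:
...a(7)=2733, a(8)=8202, a(9)=2*8202+3*2733=24603


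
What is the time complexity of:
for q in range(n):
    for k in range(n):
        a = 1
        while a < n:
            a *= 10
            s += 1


Per nesting level: O(n) * O(n) * O(log n) = O(n^2 log n)
Complexity: O(n^2 log n)


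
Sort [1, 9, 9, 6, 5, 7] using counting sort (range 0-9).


Count array: [0, 1, 0, 0, 0, 1, 1, 1, 0, 2]
Reconstruct: [1, 5, 6, 7, 9, 9]


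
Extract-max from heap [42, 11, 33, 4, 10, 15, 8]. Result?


Max = 42
Replace root with last, heapify down
Resulting heap: [33, 11, 15, 4, 10, 8]


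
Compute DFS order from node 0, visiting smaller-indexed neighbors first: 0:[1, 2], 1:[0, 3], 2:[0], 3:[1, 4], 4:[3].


DFS stack-based: start with [0]
Visit order: [0, 1, 3, 4, 2]


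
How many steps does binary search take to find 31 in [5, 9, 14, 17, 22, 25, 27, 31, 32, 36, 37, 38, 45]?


Search for 31:
[0,12] mid=6 arr[6]=27
[7,12] mid=9 arr[9]=36
[7,8] mid=7 arr[7]=31
Total: 3 comparisons


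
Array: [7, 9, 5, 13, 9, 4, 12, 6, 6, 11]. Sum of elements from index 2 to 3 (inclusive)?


Prefix sums: [0, 7, 16, 21, 34, 43, 47, 59, 65, 71, 82]
Sum[2..3] = prefix[4] - prefix[2] = 34 - 16 = 18


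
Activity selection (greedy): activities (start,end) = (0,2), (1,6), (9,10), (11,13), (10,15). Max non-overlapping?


Greedy: pick earliest-ending, then skip overlaps.
Selected (3 activities): [(0, 2), (9, 10), (11, 13)]


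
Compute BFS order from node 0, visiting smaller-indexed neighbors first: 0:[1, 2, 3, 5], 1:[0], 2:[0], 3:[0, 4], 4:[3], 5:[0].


BFS queue: start with [0]
Visit order: [0, 1, 2, 3, 5, 4]


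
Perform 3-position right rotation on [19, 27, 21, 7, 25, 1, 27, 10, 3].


Right rotate by 3: [27, 10, 3, 19, 27, 21, 7, 25, 1]


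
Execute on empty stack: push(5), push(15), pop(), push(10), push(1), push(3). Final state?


push(5) -> [5]
push(15) -> [5, 15]
pop() returns 15 -> [5]
push(10) -> [5, 10]
push(1) -> [5, 10, 1]
push(3) -> [5, 10, 1, 3]
Final stack (bottom to top): [5, 10, 1, 3]


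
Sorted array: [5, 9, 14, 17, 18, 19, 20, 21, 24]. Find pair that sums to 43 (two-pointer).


Two pointers: lo=0, hi=8
Found pair: (19, 24) summing to 43


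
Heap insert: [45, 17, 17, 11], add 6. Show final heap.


Append 6: [45, 17, 17, 11, 6]
Bubble up: no swaps needed
Result: [45, 17, 17, 11, 6]


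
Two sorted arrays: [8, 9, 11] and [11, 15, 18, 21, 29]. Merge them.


Compare heads, take smaller each step.
Merged: [8, 9, 11, 11, 15, 18, 21, 29]


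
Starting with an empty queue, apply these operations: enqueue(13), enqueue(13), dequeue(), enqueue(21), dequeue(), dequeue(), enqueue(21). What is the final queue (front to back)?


enqueue(13) -> [13]
enqueue(13) -> [13, 13]
dequeue() returns 13 -> [13]
enqueue(21) -> [13, 21]
dequeue() returns 13 -> [21]
dequeue() returns 21 -> []
enqueue(21) -> [21]
Final queue (front to back): [21]


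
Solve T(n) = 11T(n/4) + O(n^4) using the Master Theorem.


a=11, b=4, c=4. log_4(11)=1.730 < c=4. Case 3: O(n^c) = O(n^4)
Complexity: O(n^4)


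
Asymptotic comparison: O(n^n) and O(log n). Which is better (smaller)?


logarithmic grows slower than n^n
O(log n) is asymptotically smaller; O(n^n) grows faster


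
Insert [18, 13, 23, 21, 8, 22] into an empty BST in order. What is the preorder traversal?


Root = 18; build tree by BST insertion.
Preorder traversal: [18, 13, 8, 23, 21, 22]


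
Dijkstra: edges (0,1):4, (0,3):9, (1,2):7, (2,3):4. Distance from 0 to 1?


Dijkstra from 0:
Distances: {0: 0, 1: 4, 2: 11, 3: 9}
Shortest distance to 1 = 4, path = [0, 1]


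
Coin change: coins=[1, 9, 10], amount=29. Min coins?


dp[0]=0; dp[i]=1+min(dp[i-c] for c in coins)
...dp[24]=6, dp[25]=7, dp[26]=8, dp[27]=3, dp[28]=3, dp[29]=3
Minimum coins for 29 = 3


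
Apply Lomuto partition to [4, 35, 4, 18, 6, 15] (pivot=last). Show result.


Elements <= 15 go left of pivot.
Result: [4, 4, 6, 15, 35, 18], pivot at index 3


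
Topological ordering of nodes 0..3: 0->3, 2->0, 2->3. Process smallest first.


Kahn's algorithm, process smallest node first
Order: [1, 2, 0, 3]


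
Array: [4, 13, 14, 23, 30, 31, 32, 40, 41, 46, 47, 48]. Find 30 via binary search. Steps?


Search for 30:
[0,11] mid=5 arr[5]=31
[0,4] mid=2 arr[2]=14
[3,4] mid=3 arr[3]=23
[4,4] mid=4 arr[4]=30
Total: 4 comparisons


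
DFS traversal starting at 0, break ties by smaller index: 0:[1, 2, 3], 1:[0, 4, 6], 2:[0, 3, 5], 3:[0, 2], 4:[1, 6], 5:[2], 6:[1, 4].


DFS stack-based: start with [0]
Visit order: [0, 1, 4, 6, 2, 3, 5]


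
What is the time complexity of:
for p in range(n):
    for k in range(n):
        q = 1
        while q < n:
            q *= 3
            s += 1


Per nesting level: O(n) * O(n) * O(log n) = O(n^2 log n)
Complexity: O(n^2 log n)


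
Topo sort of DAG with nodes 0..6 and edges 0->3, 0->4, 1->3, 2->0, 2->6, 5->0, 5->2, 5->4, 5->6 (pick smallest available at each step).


Kahn's algorithm, process smallest node first
Order: [1, 5, 2, 0, 3, 4, 6]


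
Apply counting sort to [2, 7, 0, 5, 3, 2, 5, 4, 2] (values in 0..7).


Count array: [1, 0, 3, 1, 1, 2, 0, 1]
Reconstruct: [0, 2, 2, 2, 3, 4, 5, 5, 7]


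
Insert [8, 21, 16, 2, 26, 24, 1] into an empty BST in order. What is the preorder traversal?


Root = 8; build tree by BST insertion.
Preorder traversal: [8, 2, 1, 21, 16, 26, 24]


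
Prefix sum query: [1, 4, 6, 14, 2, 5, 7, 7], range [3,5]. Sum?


Prefix sums: [0, 1, 5, 11, 25, 27, 32, 39, 46]
Sum[3..5] = prefix[6] - prefix[3] = 32 - 11 = 21


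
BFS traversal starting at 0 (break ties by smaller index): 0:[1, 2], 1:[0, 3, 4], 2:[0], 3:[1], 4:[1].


BFS queue: start with [0]
Visit order: [0, 1, 2, 3, 4]


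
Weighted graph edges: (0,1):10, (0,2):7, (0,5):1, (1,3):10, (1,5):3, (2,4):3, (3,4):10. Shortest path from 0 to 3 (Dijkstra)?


Dijkstra from 0:
Distances: {0: 0, 1: 4, 2: 7, 3: 14, 4: 10, 5: 1}
Shortest distance to 3 = 14, path = [0, 5, 1, 3]


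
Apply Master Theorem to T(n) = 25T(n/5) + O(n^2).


a=25, b=5, c=2. log_5(25)=2 = c=2. Case 2: O(n^c log n) = O(n^2 log n)
Complexity: O(n^2 log n)


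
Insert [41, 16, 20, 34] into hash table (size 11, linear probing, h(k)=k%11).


Insertions: 41->slot 8; 16->slot 5; 20->slot 9; 34->slot 1
Table: [None, 34, None, None, None, 16, None, None, 41, 20, None]


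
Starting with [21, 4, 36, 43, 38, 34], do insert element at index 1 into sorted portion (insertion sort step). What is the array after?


After one pass: [4, 21, 36, 43, 38, 34]


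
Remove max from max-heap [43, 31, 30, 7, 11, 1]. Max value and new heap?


Max = 43
Replace root with last, heapify down
Resulting heap: [31, 11, 30, 7, 1]


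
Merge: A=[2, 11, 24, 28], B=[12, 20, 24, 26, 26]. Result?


Compare heads, take smaller each step.
Merged: [2, 11, 12, 20, 24, 24, 26, 26, 28]


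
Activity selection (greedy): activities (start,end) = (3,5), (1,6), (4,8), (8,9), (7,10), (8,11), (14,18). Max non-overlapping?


Greedy: pick earliest-ending, then skip overlaps.
Selected (3 activities): [(3, 5), (8, 9), (14, 18)]


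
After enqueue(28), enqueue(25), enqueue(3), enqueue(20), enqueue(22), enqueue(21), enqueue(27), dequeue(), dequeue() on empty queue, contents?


enqueue(28) -> [28]
enqueue(25) -> [28, 25]
enqueue(3) -> [28, 25, 3]
enqueue(20) -> [28, 25, 3, 20]
enqueue(22) -> [28, 25, 3, 20, 22]
enqueue(21) -> [28, 25, 3, 20, 22, 21]
enqueue(27) -> [28, 25, 3, 20, 22, 21, 27]
dequeue() returns 28 -> [25, 3, 20, 22, 21, 27]
dequeue() returns 25 -> [3, 20, 22, 21, 27]
Final queue (front to back): [3, 20, 22, 21, 27]


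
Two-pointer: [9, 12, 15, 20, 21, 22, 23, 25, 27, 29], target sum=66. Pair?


Two pointers: lo=0, hi=9
No pair sums to 66


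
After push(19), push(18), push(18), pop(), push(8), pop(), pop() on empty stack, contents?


push(19) -> [19]
push(18) -> [19, 18]
push(18) -> [19, 18, 18]
pop() returns 18 -> [19, 18]
push(8) -> [19, 18, 8]
pop() returns 8 -> [19, 18]
pop() returns 18 -> [19]
Final stack (bottom to top): [19]


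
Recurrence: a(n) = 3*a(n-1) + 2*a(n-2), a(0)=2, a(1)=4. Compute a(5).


Build bottom-up:
...a(3)=56, a(4)=200, a(5)=3*200+2*56=712


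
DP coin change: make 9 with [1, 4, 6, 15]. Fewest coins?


dp[0]=0; dp[i]=1+min(dp[i-c] for c in coins)
...dp[4]=1, dp[5]=2, dp[6]=1, dp[7]=2, dp[8]=2, dp[9]=3
Minimum coins for 9 = 3


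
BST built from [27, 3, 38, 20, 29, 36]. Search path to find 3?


BST root = 27
Search for 3: compare at each node
Path: [27, 3]


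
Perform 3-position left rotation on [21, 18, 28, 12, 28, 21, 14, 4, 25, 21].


Left rotate by 3: [12, 28, 21, 14, 4, 25, 21, 21, 18, 28]


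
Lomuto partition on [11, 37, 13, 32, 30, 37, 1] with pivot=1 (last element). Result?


Elements <= 1 go left of pivot.
Result: [1, 37, 13, 32, 30, 37, 11], pivot at index 0


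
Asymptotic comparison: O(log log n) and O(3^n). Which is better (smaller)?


double-logarithmic grows slower than exponential (base 3)
O(log log n) is asymptotically smaller; O(3^n) grows faster


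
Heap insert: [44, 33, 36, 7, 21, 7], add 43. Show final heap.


Append 43: [44, 33, 36, 7, 21, 7, 43]
Bubble up: swap idx 6(43) with idx 2(36)
Result: [44, 33, 43, 7, 21, 7, 36]


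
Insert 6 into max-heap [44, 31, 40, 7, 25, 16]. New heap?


Append 6: [44, 31, 40, 7, 25, 16, 6]
Bubble up: no swaps needed
Result: [44, 31, 40, 7, 25, 16, 6]


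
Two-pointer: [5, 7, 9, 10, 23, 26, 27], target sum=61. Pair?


Two pointers: lo=0, hi=6
No pair sums to 61


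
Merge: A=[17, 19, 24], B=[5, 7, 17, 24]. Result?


Compare heads, take smaller each step.
Merged: [5, 7, 17, 17, 19, 24, 24]


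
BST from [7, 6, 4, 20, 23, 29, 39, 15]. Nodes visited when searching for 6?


BST root = 7
Search for 6: compare at each node
Path: [7, 6]


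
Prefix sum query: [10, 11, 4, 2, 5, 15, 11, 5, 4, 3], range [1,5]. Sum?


Prefix sums: [0, 10, 21, 25, 27, 32, 47, 58, 63, 67, 70]
Sum[1..5] = prefix[6] - prefix[1] = 47 - 10 = 37


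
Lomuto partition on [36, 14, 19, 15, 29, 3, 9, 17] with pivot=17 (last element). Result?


Elements <= 17 go left of pivot.
Result: [14, 15, 3, 9, 17, 19, 36, 29], pivot at index 4


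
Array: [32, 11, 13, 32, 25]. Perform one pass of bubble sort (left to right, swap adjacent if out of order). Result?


After one pass: [11, 13, 32, 25, 32]


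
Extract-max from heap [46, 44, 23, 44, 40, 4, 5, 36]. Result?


Max = 46
Replace root with last, heapify down
Resulting heap: [44, 44, 23, 36, 40, 4, 5]


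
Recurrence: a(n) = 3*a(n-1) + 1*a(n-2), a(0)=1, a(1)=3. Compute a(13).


Build bottom-up:
...a(11)=467280, a(12)=1543321, a(13)=3*1543321+1*467280=5097243


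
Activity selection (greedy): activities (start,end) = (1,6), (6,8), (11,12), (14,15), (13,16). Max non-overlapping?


Greedy: pick earliest-ending, then skip overlaps.
Selected (4 activities): [(1, 6), (6, 8), (11, 12), (14, 15)]


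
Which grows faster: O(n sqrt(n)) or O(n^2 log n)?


n^1.5 grows slower than n^2 log n
O(n sqrt(n)) is asymptotically smaller; O(n^2 log n) grows faster


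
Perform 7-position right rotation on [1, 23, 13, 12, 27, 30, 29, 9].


Right rotate by 7: [23, 13, 12, 27, 30, 29, 9, 1]


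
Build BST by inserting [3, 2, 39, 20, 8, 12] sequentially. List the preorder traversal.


Root = 3; build tree by BST insertion.
Preorder traversal: [3, 2, 39, 20, 8, 12]


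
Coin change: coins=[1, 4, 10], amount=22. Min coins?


dp[0]=0; dp[i]=1+min(dp[i-c] for c in coins)
...dp[17]=5, dp[18]=3, dp[19]=4, dp[20]=2, dp[21]=3, dp[22]=4
Minimum coins for 22 = 4


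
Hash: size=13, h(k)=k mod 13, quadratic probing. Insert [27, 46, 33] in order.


Insertions: 27->slot 1; 46->slot 7; 33->slot 8
Table: [None, 27, None, None, None, None, None, 46, 33, None, None, None, None]


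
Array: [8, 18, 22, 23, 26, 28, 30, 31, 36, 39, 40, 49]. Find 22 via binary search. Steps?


Search for 22:
[0,11] mid=5 arr[5]=28
[0,4] mid=2 arr[2]=22
Total: 2 comparisons


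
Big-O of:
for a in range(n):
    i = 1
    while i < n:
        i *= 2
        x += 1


Per nesting level: O(n) * O(log n) = O(n log n)
Complexity: O(n log n)


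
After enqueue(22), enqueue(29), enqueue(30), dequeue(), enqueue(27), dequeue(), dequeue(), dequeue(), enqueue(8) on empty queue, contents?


enqueue(22) -> [22]
enqueue(29) -> [22, 29]
enqueue(30) -> [22, 29, 30]
dequeue() returns 22 -> [29, 30]
enqueue(27) -> [29, 30, 27]
dequeue() returns 29 -> [30, 27]
dequeue() returns 30 -> [27]
dequeue() returns 27 -> []
enqueue(8) -> [8]
Final queue (front to back): [8]


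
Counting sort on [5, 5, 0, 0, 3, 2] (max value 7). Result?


Count array: [2, 0, 1, 1, 0, 2, 0, 0]
Reconstruct: [0, 0, 2, 3, 5, 5]


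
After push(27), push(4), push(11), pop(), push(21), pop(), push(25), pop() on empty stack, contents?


push(27) -> [27]
push(4) -> [27, 4]
push(11) -> [27, 4, 11]
pop() returns 11 -> [27, 4]
push(21) -> [27, 4, 21]
pop() returns 21 -> [27, 4]
push(25) -> [27, 4, 25]
pop() returns 25 -> [27, 4]
Final stack (bottom to top): [27, 4]
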